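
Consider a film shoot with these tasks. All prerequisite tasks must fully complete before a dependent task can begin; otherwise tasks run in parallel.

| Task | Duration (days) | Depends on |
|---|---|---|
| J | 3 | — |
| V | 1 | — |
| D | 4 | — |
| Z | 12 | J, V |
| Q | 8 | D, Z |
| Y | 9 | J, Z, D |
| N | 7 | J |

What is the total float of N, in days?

The longest chain is J→Z→Y = 3+12+9 = 24; overall finish 24 days.
Longest path through N: 10 days (earliest finish 10, latest finish 24).
Float = 24 − 10 = 14.

14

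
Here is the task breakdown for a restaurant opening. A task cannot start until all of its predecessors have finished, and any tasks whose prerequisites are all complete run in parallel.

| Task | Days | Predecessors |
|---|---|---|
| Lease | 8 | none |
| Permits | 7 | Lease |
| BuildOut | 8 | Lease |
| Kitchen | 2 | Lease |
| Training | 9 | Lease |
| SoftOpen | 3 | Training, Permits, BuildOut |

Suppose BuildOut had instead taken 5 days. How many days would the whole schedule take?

Actual critical path: Lease→Training→SoftOpen = 8+9+3 = 20 ⇒ 20 days.
BuildOut is off the critical path — its longest chain is 19 days, giving 1 of slack.
That remains the longest chain; total 20 days.

20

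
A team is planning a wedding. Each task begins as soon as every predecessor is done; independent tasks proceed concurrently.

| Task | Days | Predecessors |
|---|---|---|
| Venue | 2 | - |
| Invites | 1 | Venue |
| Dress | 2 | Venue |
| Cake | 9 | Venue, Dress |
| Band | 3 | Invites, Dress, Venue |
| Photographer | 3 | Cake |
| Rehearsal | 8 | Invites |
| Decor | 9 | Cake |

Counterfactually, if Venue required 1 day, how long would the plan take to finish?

Baseline: Venue→Dress→Cake→Decor = 2+2+9+9 = 22 → 22 days.
Venue lies on that path, so at 1 day the path becomes 21 days.
That remains the longest chain; total 21 days.

21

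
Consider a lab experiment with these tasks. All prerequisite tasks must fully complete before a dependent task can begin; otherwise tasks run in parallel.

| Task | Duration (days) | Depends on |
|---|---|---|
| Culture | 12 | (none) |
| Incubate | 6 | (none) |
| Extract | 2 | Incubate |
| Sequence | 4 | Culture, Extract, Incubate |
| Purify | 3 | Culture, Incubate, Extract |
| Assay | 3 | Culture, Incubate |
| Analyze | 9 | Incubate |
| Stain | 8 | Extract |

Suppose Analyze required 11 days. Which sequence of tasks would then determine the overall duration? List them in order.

As given, the longest chain is Culture→Sequence = 12+4 = 16, so the finish is 16 days.
Analyze has 1 day of float (longest path through it is 15).
Now Incubate→Analyze = 6+11 = 17 is longest, so the finish becomes 17 days.

Incubate, Analyze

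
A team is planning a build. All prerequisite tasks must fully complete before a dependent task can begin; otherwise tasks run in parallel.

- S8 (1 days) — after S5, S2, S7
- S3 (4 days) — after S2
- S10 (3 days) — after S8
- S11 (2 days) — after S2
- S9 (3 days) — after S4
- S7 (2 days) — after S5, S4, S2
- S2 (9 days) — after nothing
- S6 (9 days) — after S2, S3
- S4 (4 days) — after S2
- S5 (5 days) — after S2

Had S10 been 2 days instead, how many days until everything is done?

As given, the longest chain is S2→S3→S6 = 9+4+9 = 22, so the finish is 22 days.
S10 has 2 days of float (longest path through it is 20).
No other chain overtakes it, so the finish is 22 days.

22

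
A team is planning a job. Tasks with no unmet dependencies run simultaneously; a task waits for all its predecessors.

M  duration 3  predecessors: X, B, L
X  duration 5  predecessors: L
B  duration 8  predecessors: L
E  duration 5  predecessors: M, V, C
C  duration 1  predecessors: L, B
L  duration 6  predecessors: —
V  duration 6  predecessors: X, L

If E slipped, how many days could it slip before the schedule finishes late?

0

The longest chain is L→X→V→E = 6+5+6+5 = 22; overall finish 22 days.
The longest chain containing E totals 22 days.
So E can slip 22 − 22 = 0 days.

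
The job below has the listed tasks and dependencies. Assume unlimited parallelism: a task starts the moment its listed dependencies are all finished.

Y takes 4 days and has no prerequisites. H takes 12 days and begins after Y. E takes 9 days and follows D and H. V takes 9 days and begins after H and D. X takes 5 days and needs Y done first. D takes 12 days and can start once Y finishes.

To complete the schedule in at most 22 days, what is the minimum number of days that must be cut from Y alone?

3

Current finish: 25 days; target: 22.
Y is on every critical path, so each day cut from Y cuts the finish by one (this holds down to a finish of 22).
Need 25 − 22 = 3 days off Y → Y becomes 1 day, finish becomes 22.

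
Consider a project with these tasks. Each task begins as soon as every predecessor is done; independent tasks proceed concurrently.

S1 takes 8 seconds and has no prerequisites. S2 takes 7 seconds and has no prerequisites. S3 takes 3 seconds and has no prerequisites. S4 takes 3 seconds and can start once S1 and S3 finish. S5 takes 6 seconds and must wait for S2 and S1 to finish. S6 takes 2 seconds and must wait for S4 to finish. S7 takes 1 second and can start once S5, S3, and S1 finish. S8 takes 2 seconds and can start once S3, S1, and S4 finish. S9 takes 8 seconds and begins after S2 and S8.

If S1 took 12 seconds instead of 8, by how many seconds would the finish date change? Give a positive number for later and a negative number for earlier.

4

As given, the longest chain is S1→S4→S8→S9 = 8+3+2+8 = 21, so the finish is 21 seconds.
S1 is on the critical path; changing it to 12 makes that path 25 seconds.
That remains the longest chain; total 25 seconds.
Change in finish: 25 − 21 = +4 seconds.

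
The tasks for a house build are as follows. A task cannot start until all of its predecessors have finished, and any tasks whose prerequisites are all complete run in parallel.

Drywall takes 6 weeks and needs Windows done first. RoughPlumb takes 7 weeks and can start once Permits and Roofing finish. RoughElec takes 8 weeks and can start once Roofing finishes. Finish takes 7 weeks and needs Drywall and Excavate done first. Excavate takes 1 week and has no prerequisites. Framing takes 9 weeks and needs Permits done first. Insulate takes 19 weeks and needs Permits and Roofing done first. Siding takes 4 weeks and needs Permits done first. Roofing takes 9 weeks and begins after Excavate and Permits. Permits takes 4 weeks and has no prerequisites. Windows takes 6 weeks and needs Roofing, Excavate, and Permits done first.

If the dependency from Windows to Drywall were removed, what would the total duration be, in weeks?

32

Before: longest chain Permits→Roofing→Windows→Drywall→Finish = 4+9+6+6+7 = 32, finish 32.
Without Windows→Drywall, Drywall's earliest start moves from 19 to 0.
The longest chain is now Permits→Roofing→Insulate = 4+9+19 = 32, so the house build takes 32 weeks.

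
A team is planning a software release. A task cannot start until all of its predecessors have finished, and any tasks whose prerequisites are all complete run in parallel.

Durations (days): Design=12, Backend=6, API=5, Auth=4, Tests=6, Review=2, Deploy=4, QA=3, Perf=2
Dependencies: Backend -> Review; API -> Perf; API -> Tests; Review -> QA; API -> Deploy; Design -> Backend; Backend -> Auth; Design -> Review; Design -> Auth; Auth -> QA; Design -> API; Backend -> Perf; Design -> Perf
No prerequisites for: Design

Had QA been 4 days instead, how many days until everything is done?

Critical path before the change: Design→Backend→Auth→QA = 12+6+4+3 = 25 giving 25 days.
QA is on the critical path; changing it to 4 makes that path 26 days.
No other chain overtakes it, so the finish is 26 days.

26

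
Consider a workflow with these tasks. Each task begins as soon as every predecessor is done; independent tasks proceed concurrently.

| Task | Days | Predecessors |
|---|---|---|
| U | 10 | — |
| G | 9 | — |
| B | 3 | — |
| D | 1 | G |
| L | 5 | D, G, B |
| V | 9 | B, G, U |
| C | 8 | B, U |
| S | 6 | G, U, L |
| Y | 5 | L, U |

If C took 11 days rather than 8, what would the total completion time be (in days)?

Critical path before the change: G→D→L→S = 9+1+5+6 = 21 giving 21 days.
C has 3 days of float (longest path through it is 18).
The binding chain switches to U→C = 10+11 = 21; finish 21 days.

21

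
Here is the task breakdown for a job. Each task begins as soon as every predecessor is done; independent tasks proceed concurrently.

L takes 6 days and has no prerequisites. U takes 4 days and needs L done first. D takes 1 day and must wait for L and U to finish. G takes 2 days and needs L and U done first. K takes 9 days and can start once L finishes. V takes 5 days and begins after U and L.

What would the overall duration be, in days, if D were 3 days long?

15

As given, the longest chain is L→U→V = 6+4+5 = 15, so the finish is 15 days.
D is off the critical path — its longest chain is 11 days, giving 4 of slack.
That remains the longest chain; total 15 days.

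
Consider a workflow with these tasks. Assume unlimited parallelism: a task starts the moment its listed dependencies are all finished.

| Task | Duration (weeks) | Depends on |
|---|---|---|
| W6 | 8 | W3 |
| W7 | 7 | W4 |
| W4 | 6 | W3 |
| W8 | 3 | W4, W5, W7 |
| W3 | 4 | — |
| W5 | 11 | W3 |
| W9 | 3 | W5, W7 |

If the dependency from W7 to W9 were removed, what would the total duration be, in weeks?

With the dependency in place, W3→W4→W7→W8 = 4+6+7+3 = 20 sets the finish at 20 weeks.
Without W7→W9, W9's earliest start moves from 17 to 15.
New critical path: W3→W4→W7→W8 = 4+6+7+3 = 20 ⇒ 20 weeks.

20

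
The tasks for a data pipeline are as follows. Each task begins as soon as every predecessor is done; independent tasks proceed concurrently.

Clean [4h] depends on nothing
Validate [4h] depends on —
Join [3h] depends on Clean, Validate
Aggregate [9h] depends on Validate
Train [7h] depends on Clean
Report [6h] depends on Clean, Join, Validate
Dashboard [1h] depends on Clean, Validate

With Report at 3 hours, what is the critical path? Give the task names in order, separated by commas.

Validate, Aggregate

Baseline: Clean→Join→Report = 4+3+6 = 13 → 13 hours.
Report is on the critical path; changing it to 3 makes that path 10 hours.
The binding chain switches to Validate→Aggregate = 4+9 = 13; finish 13 hours.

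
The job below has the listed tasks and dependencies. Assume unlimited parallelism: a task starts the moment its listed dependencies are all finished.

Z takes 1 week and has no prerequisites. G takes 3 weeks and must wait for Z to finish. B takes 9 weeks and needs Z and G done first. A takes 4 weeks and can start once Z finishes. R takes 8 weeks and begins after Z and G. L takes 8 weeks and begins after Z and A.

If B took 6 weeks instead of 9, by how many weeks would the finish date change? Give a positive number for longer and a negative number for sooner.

0

Baseline: Z→G→B = 1+3+9 = 13 → 13 weeks.
B lies on that path, so at 6 weeks the path becomes 10 weeks.
The binding chain switches to Z→A→L = 1+4+8 = 13; finish 13 weeks.
Change in finish: 13 − 13 = +0 weeks.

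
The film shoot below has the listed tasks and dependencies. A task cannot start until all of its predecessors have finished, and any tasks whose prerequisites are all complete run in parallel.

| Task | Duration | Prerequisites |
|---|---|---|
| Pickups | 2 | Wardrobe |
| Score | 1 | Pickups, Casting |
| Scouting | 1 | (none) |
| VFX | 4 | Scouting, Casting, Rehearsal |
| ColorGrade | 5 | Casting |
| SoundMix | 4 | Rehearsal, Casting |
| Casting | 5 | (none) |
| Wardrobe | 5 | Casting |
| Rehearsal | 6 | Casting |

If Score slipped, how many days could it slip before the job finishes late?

Casting→Rehearsal→VFX = 5+6+4 = 15 sets the makespan at 15 days.
The longest chain containing Score totals 13 days.
Float = 15 − 13 = 2.

2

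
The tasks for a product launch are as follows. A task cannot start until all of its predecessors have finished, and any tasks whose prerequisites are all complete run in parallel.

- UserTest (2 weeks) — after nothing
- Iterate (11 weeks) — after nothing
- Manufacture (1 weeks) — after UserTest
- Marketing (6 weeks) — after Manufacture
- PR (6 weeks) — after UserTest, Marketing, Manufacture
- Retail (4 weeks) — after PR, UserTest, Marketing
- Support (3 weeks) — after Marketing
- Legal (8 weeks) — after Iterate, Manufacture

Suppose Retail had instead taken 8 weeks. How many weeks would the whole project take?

Baseline: UserTest→Manufacture→Marketing→PR→Retail = 2+1+6+6+4 = 19 → 19 weeks.
Retail is on the critical path; changing it to 8 makes that path 23 weeks.
No other chain overtakes it, so the finish is 23 weeks.

23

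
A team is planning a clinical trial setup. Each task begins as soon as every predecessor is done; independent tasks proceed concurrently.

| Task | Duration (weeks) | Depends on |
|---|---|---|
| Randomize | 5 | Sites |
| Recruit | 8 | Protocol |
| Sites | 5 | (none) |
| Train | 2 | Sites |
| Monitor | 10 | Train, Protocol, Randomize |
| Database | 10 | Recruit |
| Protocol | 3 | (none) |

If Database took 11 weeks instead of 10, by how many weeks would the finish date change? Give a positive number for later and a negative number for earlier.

1

Critical path before the change: Protocol→Recruit→Database = 3+8+10 = 21 giving 21 weeks.
Database lies on that path, so at 11 weeks the path becomes 22 weeks.
The critical path is still Protocol→Recruit→Database; finish is now 22 weeks.
Change in finish: 22 − 21 = +1 weeks.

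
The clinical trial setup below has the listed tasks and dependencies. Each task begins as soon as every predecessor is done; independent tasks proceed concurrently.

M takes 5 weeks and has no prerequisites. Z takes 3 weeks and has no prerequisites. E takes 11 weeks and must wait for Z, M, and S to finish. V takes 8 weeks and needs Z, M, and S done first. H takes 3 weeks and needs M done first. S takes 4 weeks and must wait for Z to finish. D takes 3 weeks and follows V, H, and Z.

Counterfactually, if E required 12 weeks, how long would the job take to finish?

Actual critical path: Z→S→E = 3+4+11 = 18 ⇒ 18 weeks.
E lies on that path, so at 12 weeks the path becomes 19 weeks.
The critical path is still Z→S→E; finish is now 19 weeks.

19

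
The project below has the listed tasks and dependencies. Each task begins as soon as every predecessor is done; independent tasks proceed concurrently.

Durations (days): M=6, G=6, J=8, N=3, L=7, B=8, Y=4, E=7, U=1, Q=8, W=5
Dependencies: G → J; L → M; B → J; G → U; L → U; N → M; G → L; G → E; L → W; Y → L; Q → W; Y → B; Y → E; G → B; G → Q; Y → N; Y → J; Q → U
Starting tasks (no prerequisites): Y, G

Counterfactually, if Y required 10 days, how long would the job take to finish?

26

Critical path before the change: G→B→J = 6+8+8 = 22 giving 22 days.
The longest path through Y is only 20 days, so Y has float 2.
New critical path: Y→B→J = 10+8+8 = 26 ⇒ 26 days.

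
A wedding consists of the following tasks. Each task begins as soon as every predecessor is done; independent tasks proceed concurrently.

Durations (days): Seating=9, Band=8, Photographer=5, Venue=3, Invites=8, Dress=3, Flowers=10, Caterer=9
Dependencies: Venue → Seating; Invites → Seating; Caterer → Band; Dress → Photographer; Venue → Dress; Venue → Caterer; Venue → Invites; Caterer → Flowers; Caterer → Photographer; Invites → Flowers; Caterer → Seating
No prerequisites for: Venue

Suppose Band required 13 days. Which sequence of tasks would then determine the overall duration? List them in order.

Venue, Caterer, Band

Actual critical path: Venue→Caterer→Flowers = 3+9+10 = 22 ⇒ 22 days.
The longest path through Band is only 20 days, so Band has float 2.
The binding chain switches to Venue→Caterer→Band = 3+9+13 = 25; finish 25 days.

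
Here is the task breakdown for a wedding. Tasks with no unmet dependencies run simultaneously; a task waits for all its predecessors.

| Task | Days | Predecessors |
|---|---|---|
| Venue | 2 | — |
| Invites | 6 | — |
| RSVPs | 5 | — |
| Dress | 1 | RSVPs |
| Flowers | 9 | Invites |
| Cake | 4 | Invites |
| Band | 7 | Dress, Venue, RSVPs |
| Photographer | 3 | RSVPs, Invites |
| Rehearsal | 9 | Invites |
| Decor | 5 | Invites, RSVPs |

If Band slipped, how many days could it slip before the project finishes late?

2

The longest chain is Invites→Flowers = 6+9 = 15; overall finish 15 days.
Longest path through Band: 13 days (earliest finish 13, latest finish 15).
Slack of Band = 8 − 6 = 2 days.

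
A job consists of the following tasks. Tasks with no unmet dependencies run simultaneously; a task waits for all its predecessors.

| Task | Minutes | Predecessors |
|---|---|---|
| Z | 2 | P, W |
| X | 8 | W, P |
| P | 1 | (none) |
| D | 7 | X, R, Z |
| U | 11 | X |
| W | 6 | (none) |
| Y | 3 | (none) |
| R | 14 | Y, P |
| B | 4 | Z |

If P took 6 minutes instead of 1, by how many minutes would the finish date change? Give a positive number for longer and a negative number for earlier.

Baseline: W→X→U = 6+8+11 = 25 → 25 minutes.
P has 3 minutes of float (longest path through it is 22).
New critical path: P→R→D = 6+14+7 = 27 ⇒ 27 minutes.
Change in finish: 27 − 25 = +2 minutes.

2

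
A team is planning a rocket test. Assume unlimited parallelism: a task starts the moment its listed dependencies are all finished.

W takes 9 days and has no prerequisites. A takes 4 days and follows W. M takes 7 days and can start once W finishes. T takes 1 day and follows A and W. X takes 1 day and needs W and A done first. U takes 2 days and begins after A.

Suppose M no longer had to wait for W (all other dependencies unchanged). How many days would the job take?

15

With the dependency in place, W→M = 9+7 = 16 sets the finish at 16 days.
Without W→M, M's earliest start moves from 9 to 0.
After: W→A→U = 9+4+2 = 15 → 15 days.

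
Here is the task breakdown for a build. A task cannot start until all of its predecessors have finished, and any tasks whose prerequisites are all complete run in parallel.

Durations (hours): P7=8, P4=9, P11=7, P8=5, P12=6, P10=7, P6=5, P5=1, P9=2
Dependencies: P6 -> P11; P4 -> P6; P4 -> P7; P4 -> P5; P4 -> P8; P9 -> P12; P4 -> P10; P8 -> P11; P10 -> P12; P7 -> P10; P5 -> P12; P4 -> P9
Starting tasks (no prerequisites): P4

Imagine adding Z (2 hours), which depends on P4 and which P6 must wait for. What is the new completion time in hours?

30

Originally the build takes 30 hours.
With Z inserted, P6 now waits for max(P4, Z).
New critical path: P4→P7→P10→P12 = 9+8+7+6 = 30 ⇒ 30 hours.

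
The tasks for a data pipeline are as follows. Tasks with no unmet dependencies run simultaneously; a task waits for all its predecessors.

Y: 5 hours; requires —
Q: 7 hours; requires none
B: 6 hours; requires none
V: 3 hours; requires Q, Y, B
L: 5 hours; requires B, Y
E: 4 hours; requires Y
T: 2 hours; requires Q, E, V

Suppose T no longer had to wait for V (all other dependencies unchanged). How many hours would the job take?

11

Before: longest chain Q→V→T = 7+3+2 = 12, finish 12.
Without V→T, T's earliest start moves from 10 to 9.
After: Y→E→T = 5+4+2 = 11 → 11 hours.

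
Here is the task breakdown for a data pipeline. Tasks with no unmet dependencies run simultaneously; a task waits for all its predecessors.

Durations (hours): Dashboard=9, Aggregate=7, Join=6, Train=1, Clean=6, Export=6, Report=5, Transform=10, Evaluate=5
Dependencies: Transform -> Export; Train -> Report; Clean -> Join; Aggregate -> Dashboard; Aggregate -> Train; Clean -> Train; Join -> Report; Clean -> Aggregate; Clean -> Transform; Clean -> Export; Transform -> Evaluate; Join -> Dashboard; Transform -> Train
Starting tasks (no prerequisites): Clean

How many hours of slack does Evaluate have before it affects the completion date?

The longest chain is Clean→Transform→Train→Report = 6+10+1+5 = 22; overall finish 22 hours.
Longest path through Evaluate: 21 hours (earliest finish 21, latest finish 22).
So Evaluate can slip 22 − 21 = 1 hour.

1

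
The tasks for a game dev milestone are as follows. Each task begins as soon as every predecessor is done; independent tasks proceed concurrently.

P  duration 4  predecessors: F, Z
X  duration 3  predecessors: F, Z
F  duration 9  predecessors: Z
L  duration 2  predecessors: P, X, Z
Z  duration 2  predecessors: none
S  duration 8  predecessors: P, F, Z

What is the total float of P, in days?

The longest chain is Z→F→P→S = 2+9+4+8 = 23; overall finish 23 days.
Longest path through P: 23 days (earliest finish 15, latest finish 15).
So P can slip 15 − 15 = 0 days.

0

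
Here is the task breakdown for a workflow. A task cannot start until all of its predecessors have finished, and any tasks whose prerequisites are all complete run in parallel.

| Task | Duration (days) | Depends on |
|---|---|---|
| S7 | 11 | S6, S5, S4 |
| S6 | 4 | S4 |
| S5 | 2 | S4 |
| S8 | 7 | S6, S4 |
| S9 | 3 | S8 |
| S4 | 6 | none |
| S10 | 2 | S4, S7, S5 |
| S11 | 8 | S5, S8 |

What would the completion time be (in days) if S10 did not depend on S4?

Before: longest chain S4→S6→S8→S11 = 6+4+7+8 = 25, finish 25.
Dropping S4→S10 doesn't change S10's earliest start (21); another predecessor still binds.
The longest chain is now S4→S6→S8→S11 = 6+4+7+8 = 25, so the project takes 25 days.

25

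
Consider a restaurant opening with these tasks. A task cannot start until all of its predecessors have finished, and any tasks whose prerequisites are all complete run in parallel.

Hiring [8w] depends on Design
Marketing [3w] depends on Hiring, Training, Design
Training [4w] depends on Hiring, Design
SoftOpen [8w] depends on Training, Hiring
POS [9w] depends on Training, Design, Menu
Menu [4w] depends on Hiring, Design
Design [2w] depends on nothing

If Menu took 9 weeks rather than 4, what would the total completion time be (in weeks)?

28

The binding path is Design→Hiring→Menu→POS = 2+8+4+9 = 23; finish at 23 weeks.
Menu is on the critical path; changing it to 9 makes that path 28 weeks.
That remains the longest chain; total 28 weeks.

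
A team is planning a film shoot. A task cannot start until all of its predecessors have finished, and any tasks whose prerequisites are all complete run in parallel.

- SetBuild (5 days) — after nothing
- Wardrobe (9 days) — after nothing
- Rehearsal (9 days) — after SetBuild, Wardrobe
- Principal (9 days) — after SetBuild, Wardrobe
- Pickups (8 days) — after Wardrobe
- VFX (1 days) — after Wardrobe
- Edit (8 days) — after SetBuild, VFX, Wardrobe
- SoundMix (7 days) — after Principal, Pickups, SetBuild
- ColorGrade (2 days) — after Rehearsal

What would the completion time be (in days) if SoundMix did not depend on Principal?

Original critical path: Wardrobe→Principal→SoundMix = 9+9+7 = 25 ⇒ 25 days.
Without Principal→SoundMix, SoundMix's earliest start moves from 18 to 17.
The longest chain is now Wardrobe→Pickups→SoundMix = 9+8+7 = 24, so the film shoot takes 24 days.

24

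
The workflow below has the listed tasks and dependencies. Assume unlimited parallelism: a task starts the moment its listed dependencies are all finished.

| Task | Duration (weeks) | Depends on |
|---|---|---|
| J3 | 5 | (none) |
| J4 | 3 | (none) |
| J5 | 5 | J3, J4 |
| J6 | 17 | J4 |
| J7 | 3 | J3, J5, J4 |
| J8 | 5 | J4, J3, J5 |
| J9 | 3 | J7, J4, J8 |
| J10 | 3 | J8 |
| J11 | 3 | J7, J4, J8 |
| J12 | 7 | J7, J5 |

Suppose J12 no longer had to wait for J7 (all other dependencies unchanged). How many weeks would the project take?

20

Before: longest chain J3→J5→J7→J12 = 5+5+3+7 = 20, finish 20.
Without J7→J12, J12's earliest start moves from 13 to 10.
After: J4→J6 = 3+17 = 20 → 20 weeks.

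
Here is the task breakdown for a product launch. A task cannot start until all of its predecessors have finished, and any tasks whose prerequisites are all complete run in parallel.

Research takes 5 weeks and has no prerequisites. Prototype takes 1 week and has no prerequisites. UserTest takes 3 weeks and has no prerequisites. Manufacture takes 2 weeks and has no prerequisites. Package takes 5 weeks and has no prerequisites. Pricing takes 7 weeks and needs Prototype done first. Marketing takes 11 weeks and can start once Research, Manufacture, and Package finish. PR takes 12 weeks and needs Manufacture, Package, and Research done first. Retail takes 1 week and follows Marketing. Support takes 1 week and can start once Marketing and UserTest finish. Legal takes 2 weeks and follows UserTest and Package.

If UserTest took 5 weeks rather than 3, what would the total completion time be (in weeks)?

17

The binding path is Research→Marketing→Retail = 5+11+1 = 17; finish at 17 weeks.
UserTest has 12 weeks of float (longest path through it is 5).
The critical path is still Research→Marketing→Retail; finish is now 17 weeks.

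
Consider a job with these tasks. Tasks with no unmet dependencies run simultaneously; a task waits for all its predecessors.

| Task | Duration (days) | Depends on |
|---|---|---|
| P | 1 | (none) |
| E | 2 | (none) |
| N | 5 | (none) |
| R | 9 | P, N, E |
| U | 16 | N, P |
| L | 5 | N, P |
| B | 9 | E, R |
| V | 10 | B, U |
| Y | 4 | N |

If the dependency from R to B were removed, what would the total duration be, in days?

31

With the dependency in place, N→R→B→V = 5+9+9+10 = 33 sets the finish at 33 days.
Without R→B, B's earliest start moves from 14 to 2.
After: N→U→V = 5+16+10 = 31 → 31 days.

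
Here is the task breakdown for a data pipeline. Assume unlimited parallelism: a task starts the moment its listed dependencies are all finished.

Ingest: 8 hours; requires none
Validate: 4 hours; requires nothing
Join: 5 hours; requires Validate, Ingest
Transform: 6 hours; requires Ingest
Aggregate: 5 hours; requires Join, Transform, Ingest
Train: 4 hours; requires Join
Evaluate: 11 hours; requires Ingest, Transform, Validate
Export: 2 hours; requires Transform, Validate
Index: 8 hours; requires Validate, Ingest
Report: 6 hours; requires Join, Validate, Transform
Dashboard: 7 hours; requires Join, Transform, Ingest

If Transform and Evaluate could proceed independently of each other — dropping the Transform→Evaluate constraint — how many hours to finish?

21

Original critical path: Ingest→Transform→Evaluate = 8+6+11 = 25 ⇒ 25 hours.
Without Transform→Evaluate, Evaluate's earliest start moves from 14 to 8.
After: Ingest→Transform→Dashboard = 8+6+7 = 21 → 21 hours.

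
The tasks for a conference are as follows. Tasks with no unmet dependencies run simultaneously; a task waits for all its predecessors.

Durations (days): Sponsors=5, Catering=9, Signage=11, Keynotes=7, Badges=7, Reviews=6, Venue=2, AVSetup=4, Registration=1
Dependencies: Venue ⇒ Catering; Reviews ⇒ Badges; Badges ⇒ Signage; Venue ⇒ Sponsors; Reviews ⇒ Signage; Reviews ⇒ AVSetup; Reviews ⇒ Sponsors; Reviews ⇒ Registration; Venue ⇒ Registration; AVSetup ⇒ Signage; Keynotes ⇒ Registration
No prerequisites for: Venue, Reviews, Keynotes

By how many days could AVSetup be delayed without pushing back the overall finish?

The longest chain is Reviews→Badges→Signage = 6+7+11 = 24; overall finish 24 days.
Longest path through AVSetup: 21 days (earliest finish 10, latest finish 13).
So AVSetup can slip 13 − 10 = 3 days.

3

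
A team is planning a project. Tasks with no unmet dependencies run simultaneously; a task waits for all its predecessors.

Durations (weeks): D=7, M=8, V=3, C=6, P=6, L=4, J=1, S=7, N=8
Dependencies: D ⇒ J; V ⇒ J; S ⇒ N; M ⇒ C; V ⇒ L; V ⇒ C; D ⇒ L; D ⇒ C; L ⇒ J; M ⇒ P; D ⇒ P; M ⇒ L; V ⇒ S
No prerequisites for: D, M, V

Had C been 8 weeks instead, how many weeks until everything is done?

As given, the longest chain is V→S→N = 3+7+8 = 18, so the finish is 18 weeks.
The longest path through C is only 14 weeks, so C has float 4.
The critical path is still V→S→N; finish is now 18 weeks.

18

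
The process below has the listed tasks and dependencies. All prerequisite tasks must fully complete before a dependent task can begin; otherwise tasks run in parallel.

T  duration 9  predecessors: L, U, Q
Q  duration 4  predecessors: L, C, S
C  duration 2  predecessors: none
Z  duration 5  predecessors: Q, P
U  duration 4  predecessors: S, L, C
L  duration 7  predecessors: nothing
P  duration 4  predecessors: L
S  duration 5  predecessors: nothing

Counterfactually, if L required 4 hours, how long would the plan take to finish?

18

Critical path before the change: L→Q→T = 7+4+9 = 20 giving 20 hours.
Since L is critical, the -3 change carries straight to that chain (now 17 hours).
Now S→Q→T = 5+4+9 = 18 is longest, so the finish becomes 18 hours.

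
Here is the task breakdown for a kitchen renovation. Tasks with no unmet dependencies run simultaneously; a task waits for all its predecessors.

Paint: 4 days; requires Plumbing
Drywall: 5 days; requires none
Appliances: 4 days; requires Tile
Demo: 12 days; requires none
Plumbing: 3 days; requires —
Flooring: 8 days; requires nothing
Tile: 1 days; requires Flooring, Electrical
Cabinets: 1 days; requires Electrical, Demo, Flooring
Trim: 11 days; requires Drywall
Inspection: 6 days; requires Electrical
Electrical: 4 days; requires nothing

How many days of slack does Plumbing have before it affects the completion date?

The longest chain is Drywall→Trim = 5+11 = 16; overall finish 16 days.
Longest path through Plumbing: 7 days (earliest finish 3, latest finish 12).
Slack of Plumbing = 9 − 0 = 9 days.

9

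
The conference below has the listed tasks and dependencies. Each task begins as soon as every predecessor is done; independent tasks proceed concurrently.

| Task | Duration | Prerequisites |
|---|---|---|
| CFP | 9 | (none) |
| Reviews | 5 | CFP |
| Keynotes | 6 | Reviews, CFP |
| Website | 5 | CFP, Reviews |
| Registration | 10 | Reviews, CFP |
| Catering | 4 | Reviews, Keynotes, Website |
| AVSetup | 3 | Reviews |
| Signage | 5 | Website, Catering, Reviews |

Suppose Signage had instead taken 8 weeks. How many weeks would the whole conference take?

Actual critical path: CFP→Reviews→Keynotes→Catering→Signage = 9+5+6+4+5 = 29 ⇒ 29 weeks.
Signage is on the critical path; changing it to 8 makes that path 32 weeks.
That remains the longest chain; total 32 weeks.

32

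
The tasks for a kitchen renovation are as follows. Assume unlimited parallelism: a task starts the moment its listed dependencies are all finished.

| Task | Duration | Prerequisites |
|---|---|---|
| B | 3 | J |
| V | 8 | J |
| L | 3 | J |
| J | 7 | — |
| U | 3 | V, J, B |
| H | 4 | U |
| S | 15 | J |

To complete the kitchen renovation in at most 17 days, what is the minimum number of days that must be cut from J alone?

5

Current finish: 22 days; target: 17.
J is on every critical path, so each day cut from J cuts the finish by one (this holds down to a finish of 16).
Need 22 − 17 = 5 days off J → J becomes 2 days, finish becomes 17.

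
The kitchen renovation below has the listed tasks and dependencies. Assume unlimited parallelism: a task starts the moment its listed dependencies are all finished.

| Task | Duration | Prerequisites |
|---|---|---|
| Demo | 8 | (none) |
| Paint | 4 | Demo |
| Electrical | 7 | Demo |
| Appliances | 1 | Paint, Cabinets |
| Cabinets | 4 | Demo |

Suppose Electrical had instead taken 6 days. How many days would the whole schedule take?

The binding path is Demo→Electrical = 8+7 = 15; finish at 15 days.
Electrical lies on that path, so at 6 days the path becomes 14 days.
That remains the longest chain; total 14 days.

14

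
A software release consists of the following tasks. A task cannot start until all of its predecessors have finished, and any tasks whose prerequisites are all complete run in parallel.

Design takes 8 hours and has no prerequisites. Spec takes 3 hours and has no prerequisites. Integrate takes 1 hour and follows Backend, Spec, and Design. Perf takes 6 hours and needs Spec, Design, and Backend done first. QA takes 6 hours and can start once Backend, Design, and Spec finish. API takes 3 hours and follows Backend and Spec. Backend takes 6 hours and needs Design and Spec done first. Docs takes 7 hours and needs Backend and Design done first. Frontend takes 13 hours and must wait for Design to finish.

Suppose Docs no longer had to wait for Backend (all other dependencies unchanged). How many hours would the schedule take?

Before: longest chain Design→Backend→Docs = 8+6+7 = 21, finish 21.
Without Backend→Docs, Docs's earliest start moves from 14 to 8.
The longest chain is now Design→Frontend = 8+13 = 21, so the schedule takes 21 hours.

21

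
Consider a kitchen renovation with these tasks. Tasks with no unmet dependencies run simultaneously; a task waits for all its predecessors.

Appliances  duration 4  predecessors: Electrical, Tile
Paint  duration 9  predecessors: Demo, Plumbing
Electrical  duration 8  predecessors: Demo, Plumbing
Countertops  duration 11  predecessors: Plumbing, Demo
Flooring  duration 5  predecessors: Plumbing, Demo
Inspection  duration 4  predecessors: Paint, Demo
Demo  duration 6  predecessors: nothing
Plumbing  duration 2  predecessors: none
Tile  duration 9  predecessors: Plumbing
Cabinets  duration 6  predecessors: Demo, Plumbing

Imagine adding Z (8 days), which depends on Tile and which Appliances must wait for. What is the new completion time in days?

23

Originally the project takes 19 days.
With Z inserted, Appliances now waits for max(Electrical, Tile, Z).
New critical path: Plumbing→Tile→Z→Appliances = 2+9+8+4 = 23 ⇒ 23 days.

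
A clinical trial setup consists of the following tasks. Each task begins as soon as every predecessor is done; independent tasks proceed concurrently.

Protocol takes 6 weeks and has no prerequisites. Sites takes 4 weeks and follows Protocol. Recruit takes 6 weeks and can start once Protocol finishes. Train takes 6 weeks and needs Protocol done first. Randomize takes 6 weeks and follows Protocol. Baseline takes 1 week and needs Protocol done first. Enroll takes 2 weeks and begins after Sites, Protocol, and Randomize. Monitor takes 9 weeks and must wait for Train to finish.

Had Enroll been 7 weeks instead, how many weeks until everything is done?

21

Actual critical path: Protocol→Train→Monitor = 6+6+9 = 21 ⇒ 21 weeks.
Enroll has 7 weeks of float (longest path through it is 14).
The critical path is still Protocol→Train→Monitor; finish is now 21 weeks.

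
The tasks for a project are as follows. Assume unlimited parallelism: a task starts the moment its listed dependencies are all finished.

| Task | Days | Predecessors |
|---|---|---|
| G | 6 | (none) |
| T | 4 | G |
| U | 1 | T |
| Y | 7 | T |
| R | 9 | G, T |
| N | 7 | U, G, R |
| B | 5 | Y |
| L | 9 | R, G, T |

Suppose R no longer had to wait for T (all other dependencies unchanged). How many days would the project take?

24

Before: longest chain G→T→R→L = 6+4+9+9 = 28, finish 28.
Without T→R, R's earliest start moves from 10 to 6.
The longest chain is now G→R→L = 6+9+9 = 24, so the project takes 24 days.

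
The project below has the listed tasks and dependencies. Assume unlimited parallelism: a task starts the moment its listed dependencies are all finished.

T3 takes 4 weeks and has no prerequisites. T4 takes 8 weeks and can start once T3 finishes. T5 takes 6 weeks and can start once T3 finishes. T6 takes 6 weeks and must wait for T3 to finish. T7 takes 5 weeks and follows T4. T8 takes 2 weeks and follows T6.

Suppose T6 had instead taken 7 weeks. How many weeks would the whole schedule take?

As given, the longest chain is T3→T4→T7 = 4+8+5 = 17, so the finish is 17 weeks.
T6 is off the critical path — its longest chain is 12 weeks, giving 5 of slack.
That remains the longest chain; total 17 weeks.

17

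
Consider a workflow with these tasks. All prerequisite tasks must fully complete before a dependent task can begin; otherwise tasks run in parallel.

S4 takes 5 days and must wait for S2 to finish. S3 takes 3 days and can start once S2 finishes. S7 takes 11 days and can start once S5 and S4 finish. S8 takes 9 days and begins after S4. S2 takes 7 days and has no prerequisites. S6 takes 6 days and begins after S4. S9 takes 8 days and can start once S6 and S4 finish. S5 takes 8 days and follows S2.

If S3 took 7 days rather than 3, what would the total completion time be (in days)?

26

Actual critical path: S2→S4→S6→S9 = 7+5+6+8 = 26 ⇒ 26 days.
S3 has 16 days of float (longest path through it is 10).
The critical path is still S2→S4→S6→S9; finish is now 26 days.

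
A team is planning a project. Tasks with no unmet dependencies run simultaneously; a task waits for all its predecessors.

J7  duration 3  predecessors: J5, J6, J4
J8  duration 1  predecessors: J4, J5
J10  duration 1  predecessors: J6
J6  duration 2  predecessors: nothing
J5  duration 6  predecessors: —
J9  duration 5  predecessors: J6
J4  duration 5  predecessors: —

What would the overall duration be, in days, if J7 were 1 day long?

As given, the longest chain is J5→J7 = 6+3 = 9, so the finish is 9 days.
J7 lies on that path, so at 1 day the path becomes 7 days.
No other chain overtakes it, so the finish is 7 days.

7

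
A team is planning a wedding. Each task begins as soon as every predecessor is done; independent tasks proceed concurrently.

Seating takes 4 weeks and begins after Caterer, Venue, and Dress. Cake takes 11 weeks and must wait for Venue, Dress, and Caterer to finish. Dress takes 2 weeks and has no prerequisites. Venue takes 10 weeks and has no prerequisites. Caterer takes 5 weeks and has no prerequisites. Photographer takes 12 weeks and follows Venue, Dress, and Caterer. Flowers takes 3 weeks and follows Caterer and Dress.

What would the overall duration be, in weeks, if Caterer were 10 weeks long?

Actual critical path: Venue→Photographer = 10+12 = 22 ⇒ 22 weeks.
Caterer has 5 weeks of float (longest path through it is 17).
No other chain overtakes it, so the finish is 22 weeks.

22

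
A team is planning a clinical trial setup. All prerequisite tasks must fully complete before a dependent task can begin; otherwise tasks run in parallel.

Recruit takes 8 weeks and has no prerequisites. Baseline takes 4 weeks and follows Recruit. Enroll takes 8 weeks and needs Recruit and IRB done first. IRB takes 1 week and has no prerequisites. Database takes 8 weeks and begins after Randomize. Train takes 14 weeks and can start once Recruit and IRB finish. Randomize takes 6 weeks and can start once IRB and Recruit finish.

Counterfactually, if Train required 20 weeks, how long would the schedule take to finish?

Critical path before the change: Recruit→Train = 8+14 = 22 giving 22 weeks.
Train is on the critical path; changing it to 20 makes that path 28 weeks.
That remains the longest chain; total 28 weeks.

28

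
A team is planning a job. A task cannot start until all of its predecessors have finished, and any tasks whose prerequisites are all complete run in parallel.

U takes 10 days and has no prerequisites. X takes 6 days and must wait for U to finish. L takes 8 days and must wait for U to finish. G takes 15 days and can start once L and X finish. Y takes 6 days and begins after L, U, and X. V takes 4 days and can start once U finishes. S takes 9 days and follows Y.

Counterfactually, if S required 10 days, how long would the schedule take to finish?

34

Actual critical path: U→L→Y→S = 10+8+6+9 = 33 ⇒ 33 days.
Since S is critical, the +1 change carries straight to that chain (now 34 days).
That remains the longest chain; total 34 days.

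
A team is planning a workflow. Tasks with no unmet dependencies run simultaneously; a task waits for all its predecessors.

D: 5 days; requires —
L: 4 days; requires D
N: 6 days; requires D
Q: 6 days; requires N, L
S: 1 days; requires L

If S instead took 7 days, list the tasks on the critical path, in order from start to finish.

The binding path is D→N→Q = 5+6+6 = 17; finish at 17 days.
S has 7 days of float (longest path through it is 10).
No other chain overtakes it, so the finish is 17 days.

D, N, Q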